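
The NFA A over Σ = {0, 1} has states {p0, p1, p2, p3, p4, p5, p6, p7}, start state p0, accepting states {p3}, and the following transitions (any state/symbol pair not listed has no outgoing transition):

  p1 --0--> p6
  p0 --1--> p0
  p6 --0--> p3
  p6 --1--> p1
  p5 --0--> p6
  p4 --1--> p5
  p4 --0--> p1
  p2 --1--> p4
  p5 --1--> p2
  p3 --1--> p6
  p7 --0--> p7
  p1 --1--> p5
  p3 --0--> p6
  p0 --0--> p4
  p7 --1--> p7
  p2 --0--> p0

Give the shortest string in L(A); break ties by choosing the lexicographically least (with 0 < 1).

0000

A breadth-first search from p0 reaches an accepting state first via the path p0 → p4 → p1 → p6 → p3 on input 0000.
No string of length < 4 is accepted (BFS exhausts all shorter strings without reaching an accepting state), and 0000 is the lexicographically least accepting string of length 4.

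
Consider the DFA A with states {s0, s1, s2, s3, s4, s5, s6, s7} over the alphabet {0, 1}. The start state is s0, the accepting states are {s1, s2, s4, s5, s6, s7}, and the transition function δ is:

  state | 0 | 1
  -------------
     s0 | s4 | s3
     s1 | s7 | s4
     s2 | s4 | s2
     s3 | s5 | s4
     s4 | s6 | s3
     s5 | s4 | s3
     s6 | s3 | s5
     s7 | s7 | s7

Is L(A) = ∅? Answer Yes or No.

No

The string 0 is accepted: the run s0 → s4 ends in the accepting state s4.
Since at least one string is accepted, L(A) is not empty.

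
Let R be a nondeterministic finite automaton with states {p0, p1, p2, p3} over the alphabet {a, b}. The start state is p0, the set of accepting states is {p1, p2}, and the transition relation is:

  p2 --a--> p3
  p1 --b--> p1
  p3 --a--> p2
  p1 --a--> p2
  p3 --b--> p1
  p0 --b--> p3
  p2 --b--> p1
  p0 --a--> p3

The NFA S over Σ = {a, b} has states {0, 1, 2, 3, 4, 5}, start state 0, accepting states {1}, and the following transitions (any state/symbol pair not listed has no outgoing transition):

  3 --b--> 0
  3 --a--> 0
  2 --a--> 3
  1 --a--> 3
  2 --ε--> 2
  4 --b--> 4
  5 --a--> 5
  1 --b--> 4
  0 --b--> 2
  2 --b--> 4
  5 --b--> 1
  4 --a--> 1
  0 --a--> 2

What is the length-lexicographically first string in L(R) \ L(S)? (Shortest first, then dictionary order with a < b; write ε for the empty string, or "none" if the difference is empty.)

aa

The string aa is accepted by R but not by S.
No shorter string lies in the difference, and aa is the lexicographically first length-2 string in L(R) \ L(S).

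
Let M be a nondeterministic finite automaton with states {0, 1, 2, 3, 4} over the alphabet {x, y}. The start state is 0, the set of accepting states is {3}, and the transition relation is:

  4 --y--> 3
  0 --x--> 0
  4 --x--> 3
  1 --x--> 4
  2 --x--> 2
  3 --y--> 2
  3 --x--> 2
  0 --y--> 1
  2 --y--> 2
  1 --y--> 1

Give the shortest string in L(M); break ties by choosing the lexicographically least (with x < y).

A breadth-first search from 0 reaches an accepting state first via the path 0 → 1 → 4 → 3 on input yxx.
No string of length < 3 is accepted (BFS exhausts all shorter strings without reaching an accepting state), and yxx is the lexicographically least accepting string of length 3.

yxx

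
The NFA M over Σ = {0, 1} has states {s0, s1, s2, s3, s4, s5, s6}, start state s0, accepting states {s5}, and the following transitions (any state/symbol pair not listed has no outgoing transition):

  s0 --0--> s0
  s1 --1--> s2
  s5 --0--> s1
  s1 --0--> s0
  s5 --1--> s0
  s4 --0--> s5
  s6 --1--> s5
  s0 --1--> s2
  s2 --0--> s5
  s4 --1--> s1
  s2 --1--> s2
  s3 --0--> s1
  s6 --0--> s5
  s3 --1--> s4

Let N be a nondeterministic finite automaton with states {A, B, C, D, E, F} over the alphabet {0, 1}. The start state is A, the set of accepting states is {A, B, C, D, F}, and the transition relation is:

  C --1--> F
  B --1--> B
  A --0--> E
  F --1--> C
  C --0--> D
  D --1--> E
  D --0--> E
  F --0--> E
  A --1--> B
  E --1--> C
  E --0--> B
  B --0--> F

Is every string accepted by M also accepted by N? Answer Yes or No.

The string 0110 is in L(M) but not in L(N).
So L(M) ⊄ L(N).

No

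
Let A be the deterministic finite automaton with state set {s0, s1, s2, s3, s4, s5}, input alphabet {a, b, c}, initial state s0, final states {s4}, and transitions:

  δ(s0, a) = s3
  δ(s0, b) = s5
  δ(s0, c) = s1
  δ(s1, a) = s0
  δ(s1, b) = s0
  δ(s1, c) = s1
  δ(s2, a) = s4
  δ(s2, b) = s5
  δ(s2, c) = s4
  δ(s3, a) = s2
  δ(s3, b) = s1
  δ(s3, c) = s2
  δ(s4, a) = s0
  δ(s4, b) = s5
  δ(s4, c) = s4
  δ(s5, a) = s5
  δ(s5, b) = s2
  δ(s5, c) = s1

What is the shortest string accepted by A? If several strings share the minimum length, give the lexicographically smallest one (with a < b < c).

aaa

A breadth-first search from s0 reaches an accepting state first via the path s0 → s3 → s2 → s4 on input aaa.
No string of length < 3 is accepted (BFS exhausts all shorter strings without reaching an accepting state), and aaa is the lexicographically least accepting string of length 3.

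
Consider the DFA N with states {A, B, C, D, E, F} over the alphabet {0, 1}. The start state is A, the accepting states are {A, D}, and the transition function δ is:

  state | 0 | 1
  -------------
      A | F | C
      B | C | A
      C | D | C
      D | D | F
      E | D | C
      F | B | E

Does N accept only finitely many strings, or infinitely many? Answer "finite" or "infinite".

State C is reachable from the start and can reach an accepting state, and it lies on the cycle C → C.
Traversing that cycle any number of times yields accepted strings of unbounded length, so the language is infinite.

infinite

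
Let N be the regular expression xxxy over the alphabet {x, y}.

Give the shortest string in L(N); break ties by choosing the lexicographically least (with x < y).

xxxy

By inspection of the expression, no string of length less than 4 matches, and xxxy is the lexicographically first match of length 4.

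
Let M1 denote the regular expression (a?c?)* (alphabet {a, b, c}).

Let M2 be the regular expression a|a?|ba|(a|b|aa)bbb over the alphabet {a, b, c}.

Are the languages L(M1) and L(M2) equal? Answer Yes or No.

No

The string c is accepted by M1 but rejected by M2.
So L(M1) ≠ L(M2).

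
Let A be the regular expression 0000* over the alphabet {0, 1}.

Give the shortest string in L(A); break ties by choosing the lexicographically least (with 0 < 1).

000

By inspection of the expression, no string of length less than 3 matches, and 000 is the lexicographically first match of length 3.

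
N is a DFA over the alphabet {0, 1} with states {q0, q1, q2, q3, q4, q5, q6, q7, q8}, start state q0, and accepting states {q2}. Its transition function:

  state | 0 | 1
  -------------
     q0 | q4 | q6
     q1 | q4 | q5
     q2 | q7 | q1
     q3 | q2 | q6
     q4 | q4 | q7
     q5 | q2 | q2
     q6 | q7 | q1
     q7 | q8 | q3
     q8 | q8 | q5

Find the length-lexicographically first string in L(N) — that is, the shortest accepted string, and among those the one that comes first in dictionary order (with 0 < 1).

A breadth-first search from q0 reaches an accepting state first via the path q0 → q4 → q7 → q3 → q2 on input 0110.
No string of length < 4 is accepted (BFS exhausts all shorter strings without reaching an accepting state), and 0110 is the lexicographically least accepting string of length 4.

0110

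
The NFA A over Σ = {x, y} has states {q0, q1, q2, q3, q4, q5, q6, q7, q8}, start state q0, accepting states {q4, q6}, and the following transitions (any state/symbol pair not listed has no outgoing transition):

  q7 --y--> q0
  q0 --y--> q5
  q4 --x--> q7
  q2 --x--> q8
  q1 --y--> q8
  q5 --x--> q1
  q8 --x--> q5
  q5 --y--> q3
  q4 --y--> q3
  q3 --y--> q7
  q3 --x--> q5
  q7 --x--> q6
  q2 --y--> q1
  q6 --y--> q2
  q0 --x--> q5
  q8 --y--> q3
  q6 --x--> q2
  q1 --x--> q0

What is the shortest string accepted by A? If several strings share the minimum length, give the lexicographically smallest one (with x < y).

A breadth-first search from q0 reaches an accepting state first via the path q0 → q5 → q3 → q7 → q6 on input xyyx.
No string of length < 4 is accepted (BFS exhausts all shorter strings without reaching an accepting state), and xyyx is the lexicographically least accepting string of length 4.

xyyx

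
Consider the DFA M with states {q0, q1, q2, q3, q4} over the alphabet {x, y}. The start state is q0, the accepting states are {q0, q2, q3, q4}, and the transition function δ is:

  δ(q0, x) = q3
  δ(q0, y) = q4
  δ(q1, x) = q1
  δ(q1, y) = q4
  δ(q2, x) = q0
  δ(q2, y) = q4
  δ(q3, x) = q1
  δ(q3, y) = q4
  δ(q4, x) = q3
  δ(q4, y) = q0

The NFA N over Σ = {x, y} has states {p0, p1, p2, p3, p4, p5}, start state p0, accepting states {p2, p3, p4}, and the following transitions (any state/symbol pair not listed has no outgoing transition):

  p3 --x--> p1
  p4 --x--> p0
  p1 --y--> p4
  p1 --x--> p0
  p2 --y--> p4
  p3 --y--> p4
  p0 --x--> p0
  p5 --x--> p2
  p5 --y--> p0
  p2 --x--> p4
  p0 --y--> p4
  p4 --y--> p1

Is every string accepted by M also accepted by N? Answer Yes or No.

No

The empty string ε is in L(M) but not in L(N).
So L(M) ⊄ L(N).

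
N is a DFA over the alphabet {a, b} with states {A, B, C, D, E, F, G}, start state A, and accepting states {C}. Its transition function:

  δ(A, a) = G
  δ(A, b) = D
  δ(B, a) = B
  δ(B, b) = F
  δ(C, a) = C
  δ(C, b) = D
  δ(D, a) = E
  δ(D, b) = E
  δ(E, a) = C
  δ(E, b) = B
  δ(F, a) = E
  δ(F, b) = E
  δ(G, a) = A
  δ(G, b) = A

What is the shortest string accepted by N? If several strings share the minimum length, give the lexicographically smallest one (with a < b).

baa

A breadth-first search from A reaches an accepting state first via the path A → D → E → C on input baa.
No string of length < 3 is accepted (BFS exhausts all shorter strings without reaching an accepting state), and baa is the lexicographically least accepting string of length 3.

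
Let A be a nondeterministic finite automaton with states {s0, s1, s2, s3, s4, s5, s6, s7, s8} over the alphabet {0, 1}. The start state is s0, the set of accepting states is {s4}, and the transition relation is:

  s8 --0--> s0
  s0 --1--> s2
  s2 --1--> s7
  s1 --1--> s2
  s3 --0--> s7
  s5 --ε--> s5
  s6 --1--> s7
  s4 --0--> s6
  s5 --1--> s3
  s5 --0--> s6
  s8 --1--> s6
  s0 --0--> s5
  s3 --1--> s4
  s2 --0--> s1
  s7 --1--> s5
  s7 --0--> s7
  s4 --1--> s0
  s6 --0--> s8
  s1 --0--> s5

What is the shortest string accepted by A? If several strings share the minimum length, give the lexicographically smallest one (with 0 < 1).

A breadth-first search from s0 reaches an accepting state first via the path s0 → s5 → s3 → s4 on input 011.
No string of length < 3 is accepted (BFS exhausts all shorter strings without reaching an accepting state), and 011 is the lexicographically least accepting string of length 3.

011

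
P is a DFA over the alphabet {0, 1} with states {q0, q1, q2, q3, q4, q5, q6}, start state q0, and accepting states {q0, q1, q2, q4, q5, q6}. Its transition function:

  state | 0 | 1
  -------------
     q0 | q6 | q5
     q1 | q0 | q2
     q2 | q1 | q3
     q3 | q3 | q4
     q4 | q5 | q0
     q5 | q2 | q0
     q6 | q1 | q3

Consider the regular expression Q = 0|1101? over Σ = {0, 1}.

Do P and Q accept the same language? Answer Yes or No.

No

The empty string ε is accepted by P but rejected by Q.
So L(P) ≠ L(Q).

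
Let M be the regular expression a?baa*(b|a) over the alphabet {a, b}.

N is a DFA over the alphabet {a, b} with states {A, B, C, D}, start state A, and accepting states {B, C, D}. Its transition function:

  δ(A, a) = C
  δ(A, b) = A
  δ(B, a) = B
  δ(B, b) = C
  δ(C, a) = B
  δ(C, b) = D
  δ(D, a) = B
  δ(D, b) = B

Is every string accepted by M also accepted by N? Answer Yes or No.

Yes

Converting the expression M to a DFA (subset construction, then merging equivalent states) gives the minimal DFA with states {m0, m1, m2, m3, m4, m5, m6}, start state m0, accepting states {m5, m6} and transitions m0: a→m1, b→m2; m1: a→m3, b→m2; m2: a→m4, b→m3; m3: a→m3, b→m3; m4: a→m5, b→m6; m5: a→m5, b→m6; m6: a→m3, b→m3.
Exploring the product automaton M × N from the start pair (m0, A), following both machines on each input symbol, reaches 13 state pairs: (m0, A), (m1, C), (m2, A), (m3, B), (m2, D), (m4, C), (m3, A), (m3, C), (m4, B), (m5, B), (m6, D), (m3, D), (m6, C).
M accepts in {m5, m6} and N accepts in {B, C, D}. The reachable pairs whose M-component is accepting are (m5, B), (m6, D), (m6, C); in each of them the N-component is accepting too, so the product for L(M) \ L(N) (M-component accepting, N-component rejecting) has no reachable accepting pair and the difference is empty.
Hence every string in L(M) is also in L(N).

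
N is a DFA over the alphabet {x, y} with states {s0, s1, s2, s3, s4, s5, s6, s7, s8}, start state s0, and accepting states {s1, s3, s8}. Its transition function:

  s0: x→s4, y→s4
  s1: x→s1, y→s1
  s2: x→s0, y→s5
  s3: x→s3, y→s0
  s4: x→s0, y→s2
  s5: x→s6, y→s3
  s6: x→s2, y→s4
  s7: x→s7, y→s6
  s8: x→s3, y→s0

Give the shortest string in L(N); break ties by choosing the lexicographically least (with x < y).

xyyy

A breadth-first search from s0 reaches an accepting state first via the path s0 → s4 → s2 → s5 → s3 on input xyyy.
No string of length < 4 is accepted (BFS exhausts all shorter strings without reaching an accepting state), and xyyy is the lexicographically least accepting string of length 4.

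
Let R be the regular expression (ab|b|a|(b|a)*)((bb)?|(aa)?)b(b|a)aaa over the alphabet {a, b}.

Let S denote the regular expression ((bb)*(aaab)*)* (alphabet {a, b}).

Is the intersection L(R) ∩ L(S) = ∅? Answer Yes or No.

Yes

Converting the expression R to a DFA (subset construction, then merging equivalent states) gives the minimal DFA with states {r0, r1, r2, r3, r4, r5, r6, r7, r8, r9}, start state r0, accepting states {r8, r9} and transitions r0: a→r0, b→r1; r1: a→r2, b→r3; r2: a→r4, b→r1; r3: a→r5, b→r3; r4: a→r6, b→r1; r5: a→r7, b→r1; r6: a→r8, b→r1; r7: a→r9, b→r1; r8: a→r0, b→r1; r9: a→r8, b→r1.
Converting the expression S to a DFA (subset construction, then merging equivalent states) gives the minimal DFA with states {s0, s1, s2, s3, s4}, start state s0, accepting states {s0} and transitions s0: a→s1, b→s2; s1: a→s3, b→s4; s2: a→s4, b→s0; s3: a→s2, b→s4; s4: a→s4, b→s4.
Exploring the product automaton R × S from the start pair (r0, s0), following both machines on each input symbol, reaches 24 state pairs: (r0, s0), (r0, s1), (r1, s2), (r0, s3), (r1, s4), (r2, s4), (r3, s0), (r0, s2), (r3, s4), (r4, s4), (r5, s1), (r3, s2), (r0, s4), (r1, s0), (r5, s4), (r6, s4), (r7, s3), (r2, s1), (r7, s4), (r8, s4), (r9, s2), (r4, s3), (r9, s4), (r6, s2).
R accepts in {r8, r9} and S accepts in {s0}; no reachable pair has both components accepting, so no string drives both machines to acceptance simultaneously and L(R) ∩ L(S) = ∅.
So no string is accepted by both, and the intersection is empty.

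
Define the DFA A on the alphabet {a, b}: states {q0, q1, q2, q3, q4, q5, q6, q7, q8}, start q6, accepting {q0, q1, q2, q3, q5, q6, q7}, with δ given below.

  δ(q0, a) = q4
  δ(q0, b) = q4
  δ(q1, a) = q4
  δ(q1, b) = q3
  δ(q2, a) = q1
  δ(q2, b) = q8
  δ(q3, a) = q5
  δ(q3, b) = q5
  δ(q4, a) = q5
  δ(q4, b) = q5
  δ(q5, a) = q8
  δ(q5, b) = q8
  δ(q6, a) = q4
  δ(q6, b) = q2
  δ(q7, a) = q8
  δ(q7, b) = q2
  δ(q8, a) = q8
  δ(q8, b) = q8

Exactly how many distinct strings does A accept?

The useful subgraph on states {q1, q2, q3, q4, q5, q6} is acyclic, so L(A) is finite; the longest accepting path visits 5 useful states, giving maximum string length 4.
Counting accepting paths from q6 by length: 1 of length 0, 1 of length 1, 3 of length 2, 1 of length 3, 4 of length 4. Total 10.

10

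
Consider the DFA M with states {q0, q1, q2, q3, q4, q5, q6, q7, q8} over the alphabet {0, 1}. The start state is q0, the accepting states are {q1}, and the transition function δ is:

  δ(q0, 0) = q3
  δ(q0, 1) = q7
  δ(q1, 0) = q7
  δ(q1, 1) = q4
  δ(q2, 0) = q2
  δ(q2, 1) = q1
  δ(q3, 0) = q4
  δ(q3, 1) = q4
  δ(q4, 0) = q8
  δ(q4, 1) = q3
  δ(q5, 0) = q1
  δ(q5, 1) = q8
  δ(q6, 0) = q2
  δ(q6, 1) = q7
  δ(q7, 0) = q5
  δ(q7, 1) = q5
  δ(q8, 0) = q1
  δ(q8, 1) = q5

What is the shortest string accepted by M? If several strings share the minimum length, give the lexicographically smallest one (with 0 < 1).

A breadth-first search from q0 reaches an accepting state first via the path q0 → q7 → q5 → q1 on input 100.
No string of length < 3 is accepted (BFS exhausts all shorter strings without reaching an accepting state), and 100 is the lexicographically least accepting string of length 3.

100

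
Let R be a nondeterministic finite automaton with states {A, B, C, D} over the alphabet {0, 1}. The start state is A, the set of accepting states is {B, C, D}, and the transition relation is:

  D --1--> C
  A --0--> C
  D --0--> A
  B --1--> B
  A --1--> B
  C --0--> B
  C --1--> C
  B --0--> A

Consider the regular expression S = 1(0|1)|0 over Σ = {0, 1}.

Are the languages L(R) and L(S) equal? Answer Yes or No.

The string 1 is accepted by R but rejected by S.
So L(R) ≠ L(S).

No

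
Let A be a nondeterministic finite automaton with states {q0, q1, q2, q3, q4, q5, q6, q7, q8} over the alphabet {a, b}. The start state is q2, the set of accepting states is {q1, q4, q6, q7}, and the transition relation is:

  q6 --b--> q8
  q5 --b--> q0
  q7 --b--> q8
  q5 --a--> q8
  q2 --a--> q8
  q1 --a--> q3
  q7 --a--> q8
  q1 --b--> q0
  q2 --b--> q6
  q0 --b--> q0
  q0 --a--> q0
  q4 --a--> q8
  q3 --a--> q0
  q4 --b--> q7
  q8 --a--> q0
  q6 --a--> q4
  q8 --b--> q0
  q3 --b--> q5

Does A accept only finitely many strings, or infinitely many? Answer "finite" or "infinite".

finite

The useful states (reachable from q2 and able to reach an accepting state) are {q2, q4, q6, q7}.
Restricted to these states the transition graph has no cycle, so every accepting path has bounded length and L is finite.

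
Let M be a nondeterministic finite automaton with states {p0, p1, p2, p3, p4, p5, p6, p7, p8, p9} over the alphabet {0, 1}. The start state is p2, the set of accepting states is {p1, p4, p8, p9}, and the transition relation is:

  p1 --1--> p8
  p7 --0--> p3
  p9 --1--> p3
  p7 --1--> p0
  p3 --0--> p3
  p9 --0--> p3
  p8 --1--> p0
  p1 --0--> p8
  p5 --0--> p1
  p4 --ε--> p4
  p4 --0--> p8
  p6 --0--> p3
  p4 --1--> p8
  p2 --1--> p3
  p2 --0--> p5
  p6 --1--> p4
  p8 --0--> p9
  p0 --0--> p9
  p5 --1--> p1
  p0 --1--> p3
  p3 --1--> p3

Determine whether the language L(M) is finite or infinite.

The useful states (reachable from p2 and able to reach an accepting state) are {p0, p1, p2, p5, p8, p9}.
Restricted to these states the transition graph has no cycle, so every accepting path has bounded length and L is finite.

finite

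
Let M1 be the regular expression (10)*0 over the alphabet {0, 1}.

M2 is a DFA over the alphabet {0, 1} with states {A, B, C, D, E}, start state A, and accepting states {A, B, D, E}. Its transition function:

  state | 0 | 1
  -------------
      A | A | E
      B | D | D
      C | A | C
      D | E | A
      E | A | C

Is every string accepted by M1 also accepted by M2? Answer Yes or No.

Yes

Converting the expression M1 to a DFA (subset construction, then merging equivalent states) gives the minimal DFA with states {r0, r1, r2, r3}, start state r0, accepting states {r1} and transitions r0: 0→r1, 1→r2; r1: 0→r3, 1→r3; r2: 0→r0, 1→r3; r3: 0→r3, 1→r3.
Exploring the product automaton M1 × M2 from the start pair (r0, A), following both machines on each input symbol, reaches 6 state pairs: (r0, A), (r1, A), (r2, E), (r3, A), (r3, E), (r3, C).
M1 accepts in {r1} and M2 accepts in {A, B, D, E}. The reachable pairs whose M1-component is accepting are (r1, A); in each of them the M2-component is accepting too, so the product for L(M1) \ L(M2) (M1-component accepting, M2-component rejecting) has no reachable accepting pair and the difference is empty.
Hence every string in L(M1) is also in L(M2).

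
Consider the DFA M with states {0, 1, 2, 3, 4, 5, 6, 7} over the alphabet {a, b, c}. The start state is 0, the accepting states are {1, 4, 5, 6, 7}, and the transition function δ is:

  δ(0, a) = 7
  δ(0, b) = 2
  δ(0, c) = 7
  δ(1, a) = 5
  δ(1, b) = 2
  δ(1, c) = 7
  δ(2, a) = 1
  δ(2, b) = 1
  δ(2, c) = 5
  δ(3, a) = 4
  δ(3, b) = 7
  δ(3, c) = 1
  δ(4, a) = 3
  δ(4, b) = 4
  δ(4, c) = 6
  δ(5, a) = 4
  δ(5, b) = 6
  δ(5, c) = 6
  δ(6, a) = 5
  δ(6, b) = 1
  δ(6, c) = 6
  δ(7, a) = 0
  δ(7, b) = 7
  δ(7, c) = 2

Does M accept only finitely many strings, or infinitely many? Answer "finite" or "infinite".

State 2 is reachable from the start and can reach an accepting state, and it lies on the cycle 2 → 1 → 2.
Traversing that cycle any number of times yields accepted strings of unbounded length, so the language is infinite.

infinite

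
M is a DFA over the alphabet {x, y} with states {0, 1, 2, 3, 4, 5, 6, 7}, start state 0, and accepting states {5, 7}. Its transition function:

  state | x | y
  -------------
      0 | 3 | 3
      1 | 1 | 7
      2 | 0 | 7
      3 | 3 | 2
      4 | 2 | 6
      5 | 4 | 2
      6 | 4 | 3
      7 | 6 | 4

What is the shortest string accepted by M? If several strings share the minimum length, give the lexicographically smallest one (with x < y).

xyy

A breadth-first search from 0 reaches an accepting state first via the path 0 → 3 → 2 → 7 on input xyy.
No string of length < 3 is accepted (BFS exhausts all shorter strings without reaching an accepting state), and xyy is the lexicographically least accepting string of length 3.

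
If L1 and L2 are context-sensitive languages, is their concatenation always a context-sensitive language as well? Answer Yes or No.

Yes

With disjoint nonterminals (and terminals first replaced by fresh nonterminal copies so contexts cannot straddle the boundary), S → S₁S₂ added to two noncontracting grammars is noncontracting and generates L₁L₂; equivalently an LBA guesses the split point and checks each part in place.
So the context-sensitive languages are closed under concatenation.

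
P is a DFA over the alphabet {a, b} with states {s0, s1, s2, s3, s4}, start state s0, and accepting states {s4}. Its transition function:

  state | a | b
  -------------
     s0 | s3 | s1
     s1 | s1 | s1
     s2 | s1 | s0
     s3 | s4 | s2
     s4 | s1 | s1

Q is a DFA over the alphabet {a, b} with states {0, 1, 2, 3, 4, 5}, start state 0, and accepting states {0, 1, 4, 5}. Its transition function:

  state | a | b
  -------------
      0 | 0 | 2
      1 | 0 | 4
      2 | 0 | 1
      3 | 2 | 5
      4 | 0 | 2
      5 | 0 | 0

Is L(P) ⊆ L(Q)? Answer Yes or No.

Yes

Exploring the product automaton P × Q from the start pair (s0, 0), following both machines on each input symbol, reaches 9 state pairs: (s0, 0), (s3, 0), (s1, 2), (s4, 0), (s2, 2), (s1, 0), (s1, 1), (s0, 1), (s1, 4).
P accepts in {s4} and Q accepts in {0, 1, 4, 5}. The reachable pairs whose P-component is accepting are (s4, 0); in each of them the Q-component is accepting too, so the product for L(P) \ L(Q) (P-component accepting, Q-component rejecting) has no reachable accepting pair and the difference is empty.
Hence every string in L(P) is also in L(Q).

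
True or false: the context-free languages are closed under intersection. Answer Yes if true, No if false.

{aⁿbⁿcᵐ : m,n≥0} and {aᵐbⁿcⁿ : m,n≥0} are both context-free, but their intersection {aⁿbⁿcⁿ : n≥0} is not (pumping lemma).

No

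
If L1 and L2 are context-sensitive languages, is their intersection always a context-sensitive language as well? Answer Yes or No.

Yes

An LBA keeps a copy of the input on a second track, runs the LBA for L₁, and if that accepts restores the input and runs the LBA for L₂; linear space suffices, so L₁ ∩ L₂ is context-sensitive.
So the context-sensitive languages are closed under intersection.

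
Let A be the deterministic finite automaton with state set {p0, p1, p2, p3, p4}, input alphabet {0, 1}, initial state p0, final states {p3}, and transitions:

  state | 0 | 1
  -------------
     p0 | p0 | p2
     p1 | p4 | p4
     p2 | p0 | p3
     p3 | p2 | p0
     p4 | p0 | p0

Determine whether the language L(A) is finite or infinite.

State p0 is reachable from the start and can reach an accepting state, and it lies on the cycle p0 → p0.
Traversing that cycle any number of times yields accepted strings of unbounded length, so the language is infinite.

infinite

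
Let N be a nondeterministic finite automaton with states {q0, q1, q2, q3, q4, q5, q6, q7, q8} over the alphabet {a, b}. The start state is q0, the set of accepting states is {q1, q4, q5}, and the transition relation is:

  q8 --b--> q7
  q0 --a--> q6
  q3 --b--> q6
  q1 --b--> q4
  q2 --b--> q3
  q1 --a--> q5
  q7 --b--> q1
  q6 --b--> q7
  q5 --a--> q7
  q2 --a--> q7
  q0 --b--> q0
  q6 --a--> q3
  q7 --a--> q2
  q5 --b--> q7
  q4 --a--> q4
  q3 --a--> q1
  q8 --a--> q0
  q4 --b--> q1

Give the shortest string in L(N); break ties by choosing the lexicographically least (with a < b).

aaa

A breadth-first search from q0 reaches an accepting state first via the path q0 → q6 → q3 → q1 on input aaa.
No string of length < 3 is accepted (BFS exhausts all shorter strings without reaching an accepting state), and aaa is the lexicographically least accepting string of length 3.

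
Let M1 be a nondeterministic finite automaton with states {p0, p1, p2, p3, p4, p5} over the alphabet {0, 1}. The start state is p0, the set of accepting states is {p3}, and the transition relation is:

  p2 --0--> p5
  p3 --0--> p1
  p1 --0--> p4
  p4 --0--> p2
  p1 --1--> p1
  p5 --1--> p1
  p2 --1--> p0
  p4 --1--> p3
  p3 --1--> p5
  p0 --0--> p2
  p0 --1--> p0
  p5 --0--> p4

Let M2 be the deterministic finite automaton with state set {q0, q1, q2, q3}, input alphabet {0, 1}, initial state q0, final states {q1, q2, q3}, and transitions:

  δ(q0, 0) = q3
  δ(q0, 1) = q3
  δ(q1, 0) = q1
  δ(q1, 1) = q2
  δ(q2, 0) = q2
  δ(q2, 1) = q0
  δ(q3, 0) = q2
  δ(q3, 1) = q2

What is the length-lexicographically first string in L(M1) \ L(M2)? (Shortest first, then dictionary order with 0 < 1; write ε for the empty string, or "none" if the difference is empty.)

The string 0001 is accepted by M1 but not by M2.
No shorter string lies in the difference, and 0001 is the lexicographically first length-4 string in L(M1) \ L(M2).

0001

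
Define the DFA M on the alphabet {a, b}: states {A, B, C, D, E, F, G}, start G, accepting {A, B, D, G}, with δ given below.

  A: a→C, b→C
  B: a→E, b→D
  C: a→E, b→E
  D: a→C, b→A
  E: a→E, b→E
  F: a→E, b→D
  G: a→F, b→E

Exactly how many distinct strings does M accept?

The useful subgraph on states {A, D, F, G} is acyclic, so L(M) is finite; the longest accepting path visits 4 useful states, giving maximum string length 3.
Counting accepting paths from G by length: 1 of length 0, 1 of length 2, 1 of length 3. Total 3.

3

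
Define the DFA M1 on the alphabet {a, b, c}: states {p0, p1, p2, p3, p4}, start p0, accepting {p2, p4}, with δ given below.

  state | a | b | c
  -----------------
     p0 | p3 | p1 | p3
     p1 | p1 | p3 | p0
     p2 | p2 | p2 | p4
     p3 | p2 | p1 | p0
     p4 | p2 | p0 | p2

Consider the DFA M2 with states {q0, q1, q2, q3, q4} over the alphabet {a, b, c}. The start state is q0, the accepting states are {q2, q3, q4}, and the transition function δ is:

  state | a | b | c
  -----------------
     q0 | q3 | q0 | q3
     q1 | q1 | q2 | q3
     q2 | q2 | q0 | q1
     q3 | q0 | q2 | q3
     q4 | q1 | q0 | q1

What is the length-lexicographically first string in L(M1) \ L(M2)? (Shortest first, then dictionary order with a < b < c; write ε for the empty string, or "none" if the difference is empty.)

The string aa is accepted by M1 but not by M2.
No shorter string lies in the difference, and aa is the lexicographically first length-2 string in L(M1) \ L(M2).

aa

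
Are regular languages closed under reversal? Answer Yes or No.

Reverse every transition of an NFA for L, make the old start state the unique accepting state, and add a fresh start state with ε-moves to the old accepting states; this NFA accepts Lᴿ.
So the regular languages are closed under reversal.

Yes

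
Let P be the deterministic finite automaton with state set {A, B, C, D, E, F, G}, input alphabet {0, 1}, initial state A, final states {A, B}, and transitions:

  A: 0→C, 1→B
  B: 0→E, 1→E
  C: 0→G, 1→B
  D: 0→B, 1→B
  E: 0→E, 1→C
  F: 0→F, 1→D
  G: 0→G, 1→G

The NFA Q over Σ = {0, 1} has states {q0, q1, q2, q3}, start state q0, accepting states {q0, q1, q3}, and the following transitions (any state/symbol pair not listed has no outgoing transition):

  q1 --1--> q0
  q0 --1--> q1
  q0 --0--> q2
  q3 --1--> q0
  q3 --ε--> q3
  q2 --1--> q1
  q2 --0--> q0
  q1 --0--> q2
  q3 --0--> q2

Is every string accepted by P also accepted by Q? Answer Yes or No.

Yes

Exploring the product automaton P × Q from the start pair (A, q0), following both machines on each input symbol, reaches 12 state pairs: (A, q0), (C, q2), (B, q1), (G, q0), (E, q2), (E, q0), (G, q2), (G, q1), (C, q1), (B, q0), (E, q1), (C, q0).
P accepts in {A, B} and Q accepts in {q0, q1, q3}. The reachable pairs whose P-component is accepting are (A, q0), (B, q1), (B, q0); in each of them the Q-component is accepting too, so the product for L(P) \ L(Q) (P-component accepting, Q-component rejecting) has no reachable accepting pair and the difference is empty.
Hence every string in L(P) is also in L(Q).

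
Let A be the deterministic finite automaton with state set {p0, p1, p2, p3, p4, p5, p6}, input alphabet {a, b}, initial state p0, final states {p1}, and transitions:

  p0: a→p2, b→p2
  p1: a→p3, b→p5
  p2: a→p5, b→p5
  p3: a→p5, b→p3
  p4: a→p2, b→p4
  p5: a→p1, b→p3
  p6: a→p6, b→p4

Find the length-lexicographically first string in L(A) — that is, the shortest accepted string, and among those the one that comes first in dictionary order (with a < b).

aaa

A breadth-first search from p0 reaches an accepting state first via the path p0 → p2 → p5 → p1 on input aaa.
No string of length < 3 is accepted (BFS exhausts all shorter strings without reaching an accepting state), and aaa is the lexicographically least accepting string of length 3.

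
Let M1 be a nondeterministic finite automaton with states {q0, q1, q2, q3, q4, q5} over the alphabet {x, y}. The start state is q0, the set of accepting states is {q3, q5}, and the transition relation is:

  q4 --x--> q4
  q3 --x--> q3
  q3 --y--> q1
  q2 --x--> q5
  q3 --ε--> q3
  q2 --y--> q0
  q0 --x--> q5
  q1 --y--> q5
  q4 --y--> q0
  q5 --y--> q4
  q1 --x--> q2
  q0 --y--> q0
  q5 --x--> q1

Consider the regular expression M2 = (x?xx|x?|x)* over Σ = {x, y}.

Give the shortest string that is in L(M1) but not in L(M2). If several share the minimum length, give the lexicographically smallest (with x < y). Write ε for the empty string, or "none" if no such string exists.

The string yx is accepted by M1 but not by M2.
No shorter string lies in the difference, and yx is the lexicographically first length-2 string in L(M1) \ L(M2).

yx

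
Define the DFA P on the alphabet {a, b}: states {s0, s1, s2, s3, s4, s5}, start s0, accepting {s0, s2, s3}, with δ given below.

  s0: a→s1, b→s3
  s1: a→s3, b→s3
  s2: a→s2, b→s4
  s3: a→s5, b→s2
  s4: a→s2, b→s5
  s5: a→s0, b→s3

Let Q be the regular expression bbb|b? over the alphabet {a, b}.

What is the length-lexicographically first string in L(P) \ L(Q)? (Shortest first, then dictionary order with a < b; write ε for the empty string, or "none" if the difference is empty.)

The string aa is accepted by P but not by Q.
No shorter string lies in the difference, and aa is the lexicographically first length-2 string in L(P) \ L(Q).

aa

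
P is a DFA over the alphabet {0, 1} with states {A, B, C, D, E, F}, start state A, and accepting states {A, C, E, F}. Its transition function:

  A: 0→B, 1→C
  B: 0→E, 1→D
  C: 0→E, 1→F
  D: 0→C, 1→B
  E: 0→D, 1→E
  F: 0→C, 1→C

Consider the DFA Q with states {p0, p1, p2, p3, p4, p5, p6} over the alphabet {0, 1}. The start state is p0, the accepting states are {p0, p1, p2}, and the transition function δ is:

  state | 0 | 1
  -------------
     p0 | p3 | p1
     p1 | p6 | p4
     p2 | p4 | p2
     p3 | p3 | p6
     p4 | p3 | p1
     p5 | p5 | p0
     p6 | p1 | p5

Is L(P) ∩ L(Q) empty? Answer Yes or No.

The empty string ε is accepted by both P and Q.
Hence L(P) ∩ L(Q) ≠ ∅.

No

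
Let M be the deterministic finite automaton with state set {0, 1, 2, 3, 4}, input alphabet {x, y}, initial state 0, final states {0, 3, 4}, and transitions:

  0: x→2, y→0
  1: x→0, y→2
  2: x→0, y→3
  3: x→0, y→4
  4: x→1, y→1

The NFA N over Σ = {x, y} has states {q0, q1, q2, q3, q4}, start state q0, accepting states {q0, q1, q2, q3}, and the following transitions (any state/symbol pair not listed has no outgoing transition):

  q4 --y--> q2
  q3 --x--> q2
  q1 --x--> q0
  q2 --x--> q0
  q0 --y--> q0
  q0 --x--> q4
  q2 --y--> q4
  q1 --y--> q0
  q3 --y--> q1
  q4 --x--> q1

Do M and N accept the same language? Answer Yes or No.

The string xyy is accepted by M but rejected by N.
So L(M) ≠ L(N).

No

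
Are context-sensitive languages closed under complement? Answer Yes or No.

The context-sensitive languages are exactly NSPACE(n), and by the Immerman–Szelepcsényi theorem nondeterministic space classes (from log n up) are closed under complement.
So the context-sensitive languages are closed under complement.

Yes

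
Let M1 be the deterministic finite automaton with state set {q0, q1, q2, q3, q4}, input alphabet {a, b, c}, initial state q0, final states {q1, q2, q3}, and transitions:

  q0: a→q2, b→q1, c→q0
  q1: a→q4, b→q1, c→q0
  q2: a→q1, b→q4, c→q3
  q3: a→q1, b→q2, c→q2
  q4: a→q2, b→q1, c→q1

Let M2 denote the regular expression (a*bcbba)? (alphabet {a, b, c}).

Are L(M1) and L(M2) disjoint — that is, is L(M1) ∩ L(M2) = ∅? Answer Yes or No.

Yes

Converting the expression M2 to a DFA (subset construction, then merging equivalent states) gives the minimal DFA with states {r0, r1, r2, r3, r4, r5, r6, r7}, start state r0, accepting states {r0, r7} and transitions r0: a→r1, b→r2, c→r3; r1: a→r1, b→r2, c→r3; r2: a→r3, b→r3, c→r4; r3: a→r3, b→r3, c→r3; r4: a→r3, b→r5, c→r3; r5: a→r3, b→r6, c→r3; r6: a→r7, b→r3, c→r3; r7: a→r3, b→r3, c→r3.
Exploring the product automaton M1 × M2 from the start pair (q0, r0), following both machines on each input symbol, reaches 16 state pairs: (q0, r0), (q2, r1), (q1, r2), (q0, r3), (q1, r1), (q4, r2), (q3, r3), (q4, r3), (q1, r3), (q0, r4), (q2, r3), (q4, r1), (q1, r4), (q1, r5), (q1, r6), (q4, r7).
M1 accepts in {q1, q2, q3} and M2 accepts in {r0, r7}; no reachable pair has both components accepting, so no string drives both machines to acceptance simultaneously and L(M1) ∩ L(M2) = ∅.
So no string is accepted by both, and the intersection is empty.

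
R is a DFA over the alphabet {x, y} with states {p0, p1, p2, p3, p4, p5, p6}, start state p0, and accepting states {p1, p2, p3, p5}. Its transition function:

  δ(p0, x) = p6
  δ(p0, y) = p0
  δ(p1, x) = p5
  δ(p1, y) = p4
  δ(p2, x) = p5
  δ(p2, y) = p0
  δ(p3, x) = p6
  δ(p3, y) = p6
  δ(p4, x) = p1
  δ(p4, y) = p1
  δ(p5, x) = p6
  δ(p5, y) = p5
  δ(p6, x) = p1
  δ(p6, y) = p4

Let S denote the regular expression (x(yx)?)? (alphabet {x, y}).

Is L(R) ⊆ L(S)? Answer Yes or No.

The string xx is in L(R) but not in L(S).
So L(R) ⊄ L(S).

No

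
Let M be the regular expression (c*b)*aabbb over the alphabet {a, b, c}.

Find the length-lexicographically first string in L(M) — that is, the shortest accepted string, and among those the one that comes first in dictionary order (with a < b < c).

By inspection of the expression, no string of length less than 5 matches, and aabbb is the lexicographically first match of length 5.

aabbb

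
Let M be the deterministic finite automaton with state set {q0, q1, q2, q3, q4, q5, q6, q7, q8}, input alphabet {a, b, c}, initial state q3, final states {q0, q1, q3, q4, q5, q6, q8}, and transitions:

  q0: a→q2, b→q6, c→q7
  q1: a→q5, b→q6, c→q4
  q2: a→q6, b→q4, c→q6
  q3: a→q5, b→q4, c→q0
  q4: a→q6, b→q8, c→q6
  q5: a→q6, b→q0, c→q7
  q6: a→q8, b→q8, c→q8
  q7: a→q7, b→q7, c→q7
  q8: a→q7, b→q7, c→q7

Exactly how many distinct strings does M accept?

62

The useful subgraph on states {q0, q2, q3, q4, q5, q6, q8} is acyclic, so L(M) is finite; the longest accepting path visits 7 useful states, giving maximum string length 6.
Counting accepting paths from q3 by length: 1 of length 0, 3 of length 1, 6 of length 2, 16 of length 3, 15 of length 4, 15 of length 5, 6 of length 6. Total 62.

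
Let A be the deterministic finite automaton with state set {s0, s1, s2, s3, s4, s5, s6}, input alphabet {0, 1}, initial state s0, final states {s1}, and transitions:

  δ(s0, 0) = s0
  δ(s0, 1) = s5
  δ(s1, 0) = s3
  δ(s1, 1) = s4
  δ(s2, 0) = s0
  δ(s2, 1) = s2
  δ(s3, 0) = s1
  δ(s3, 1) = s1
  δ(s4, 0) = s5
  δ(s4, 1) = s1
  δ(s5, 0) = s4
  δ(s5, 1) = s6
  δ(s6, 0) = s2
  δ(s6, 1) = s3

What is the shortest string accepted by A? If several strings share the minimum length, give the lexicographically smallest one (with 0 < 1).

101

A breadth-first search from s0 reaches an accepting state first via the path s0 → s5 → s4 → s1 on input 101.
No string of length < 3 is accepted (BFS exhausts all shorter strings without reaching an accepting state), and 101 is the lexicographically least accepting string of length 3.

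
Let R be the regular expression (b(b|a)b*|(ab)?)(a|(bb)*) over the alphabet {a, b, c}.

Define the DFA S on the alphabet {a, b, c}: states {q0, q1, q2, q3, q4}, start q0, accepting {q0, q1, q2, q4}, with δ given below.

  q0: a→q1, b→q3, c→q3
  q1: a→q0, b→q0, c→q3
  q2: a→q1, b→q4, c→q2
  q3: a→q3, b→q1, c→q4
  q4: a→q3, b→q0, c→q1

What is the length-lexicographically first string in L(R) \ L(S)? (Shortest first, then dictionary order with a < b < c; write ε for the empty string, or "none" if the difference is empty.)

ba

The string ba is accepted by R but not by S.
No shorter string lies in the difference, and ba is the lexicographically first length-2 string in L(R) \ L(S).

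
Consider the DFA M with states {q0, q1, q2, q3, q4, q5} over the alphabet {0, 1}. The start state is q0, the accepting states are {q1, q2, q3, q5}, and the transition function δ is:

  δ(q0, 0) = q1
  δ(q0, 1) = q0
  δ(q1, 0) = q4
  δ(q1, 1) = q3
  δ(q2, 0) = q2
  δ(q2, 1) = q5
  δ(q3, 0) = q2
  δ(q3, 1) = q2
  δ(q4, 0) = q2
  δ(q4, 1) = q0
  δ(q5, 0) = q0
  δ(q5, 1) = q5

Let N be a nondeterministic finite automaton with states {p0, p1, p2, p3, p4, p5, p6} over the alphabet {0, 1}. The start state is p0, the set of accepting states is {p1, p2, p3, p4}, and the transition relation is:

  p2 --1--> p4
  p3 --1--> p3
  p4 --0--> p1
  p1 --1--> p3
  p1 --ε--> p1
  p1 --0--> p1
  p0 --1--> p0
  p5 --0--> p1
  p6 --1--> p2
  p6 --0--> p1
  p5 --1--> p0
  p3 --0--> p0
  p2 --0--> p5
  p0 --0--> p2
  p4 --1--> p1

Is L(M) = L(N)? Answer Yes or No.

Yes

Exploring the product automaton M × N from the start pair (q0, p0), following both machines on each input symbol, reaches 6 state pairs: (q0, p0), (q1, p2), (q4, p5), (q3, p4), (q2, p1), (q5, p3).
M accepts in {q1, q2, q3, q5} and N accepts in {p1, p2, p3, p4}. In every reachable pair the two components are either both accepting — (q1, p2), (q3, p4), (q2, p1), (q5, p3) — or both non-accepting, so no string is accepted by exactly one of the machines: L(M) \ L(N) and L(N) \ L(M) are both empty.
Hence every string is accepted by M iff it is accepted by N, and the two languages coincide.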